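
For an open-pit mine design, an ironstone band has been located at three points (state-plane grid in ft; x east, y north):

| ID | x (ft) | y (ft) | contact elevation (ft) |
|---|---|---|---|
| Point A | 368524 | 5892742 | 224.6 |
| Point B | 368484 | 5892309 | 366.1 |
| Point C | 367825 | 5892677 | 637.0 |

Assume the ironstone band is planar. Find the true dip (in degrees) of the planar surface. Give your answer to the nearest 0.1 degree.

32.1°

Two edge vectors: Point A→Point B = (-40, -433, 141.5), Point A→Point C = (-699, -65, 412.4).
Normal n = (Point A→Point B) × (Point A→Point C) = (-169371.7, -82412.5, -300067).
So ∂z/∂x = −n_x/n_z = −0.56445 and ∂z/∂y = −n_y/n_z = −0.27465.
Gradient magnitude |∇z| = √(a² + b²) = √(0.31860 + 0.07543) = 0.62772.
True dip = arctan(0.62772) = 32.1°, dipping toward ENE (azimuth ≈ 064°).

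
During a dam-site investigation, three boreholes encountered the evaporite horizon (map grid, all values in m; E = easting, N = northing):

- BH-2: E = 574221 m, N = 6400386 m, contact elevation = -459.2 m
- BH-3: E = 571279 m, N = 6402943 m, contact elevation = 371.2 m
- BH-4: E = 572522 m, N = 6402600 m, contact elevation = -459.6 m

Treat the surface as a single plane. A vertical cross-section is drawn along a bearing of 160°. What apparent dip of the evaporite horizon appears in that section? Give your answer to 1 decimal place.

17.8°

Let the plane be z = a·E + b·N + c.
BH-3−BH-2: −2942a + 2557b = 830.4;  BH-4−BH-2: −1699a + 2214b = −0.4.
Solving gives a = −0.84800, b = −0.65093.
Unit vector along 160° is (sin 160°, cos 160°) = (0.3420, -0.9397).
Slope in that direction = a·(0.3420) + b·(-0.9397) = 0.32164.
Apparent dip = arctan|0.32164| = 17.8° (true dip is 46.9°, so apparent ≤ true as expected).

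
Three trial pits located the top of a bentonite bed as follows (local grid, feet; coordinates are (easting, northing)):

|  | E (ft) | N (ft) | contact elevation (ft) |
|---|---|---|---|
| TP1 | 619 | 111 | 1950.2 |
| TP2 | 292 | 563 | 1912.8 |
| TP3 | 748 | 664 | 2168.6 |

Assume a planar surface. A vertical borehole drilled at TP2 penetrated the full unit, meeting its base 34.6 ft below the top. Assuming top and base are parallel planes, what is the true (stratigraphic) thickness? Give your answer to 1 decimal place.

30.0 ft

Two edge vectors: TP1→TP2 = (-327, 452, -37.4), TP1→TP3 = (129, 553, 218.4).
Normal n = (TP1→TP2) × (TP1→TP3) = (119399, 66592.2, -239139).
So ∂z/∂E = −n_x/n_z = 0.49929 and ∂z/∂N = −n_y/n_z = 0.27847.
|∇z| = √(a²+b²) = 0.57169, so dip δ = arctan(0.57169) = 29.76°.
True thickness = vertical thickness × cos δ = 34.6 × cos 29.76° = 30.0 ft.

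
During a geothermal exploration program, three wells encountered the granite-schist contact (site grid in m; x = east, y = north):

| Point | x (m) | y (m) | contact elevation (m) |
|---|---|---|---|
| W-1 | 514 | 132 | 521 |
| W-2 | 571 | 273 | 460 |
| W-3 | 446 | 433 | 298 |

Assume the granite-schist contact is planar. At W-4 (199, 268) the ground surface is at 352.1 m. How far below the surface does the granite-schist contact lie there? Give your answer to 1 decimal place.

Let the plane be z = a·x + b·y + c.
W-2−W-1: 57a + 141b = −61;  W-3−W-1: −68a + 301b = −223.
Solving gives a = 0.48914, b = −0.63036.
Then c = 521 − a·514 − b·132 = 352.79.
At (199, 268): z_contact = 97.34 − 168.94 + 352.79 = 281.19 m.
Depth below ground = 352.1 − 281.19 = 70.9 m.

70.9 m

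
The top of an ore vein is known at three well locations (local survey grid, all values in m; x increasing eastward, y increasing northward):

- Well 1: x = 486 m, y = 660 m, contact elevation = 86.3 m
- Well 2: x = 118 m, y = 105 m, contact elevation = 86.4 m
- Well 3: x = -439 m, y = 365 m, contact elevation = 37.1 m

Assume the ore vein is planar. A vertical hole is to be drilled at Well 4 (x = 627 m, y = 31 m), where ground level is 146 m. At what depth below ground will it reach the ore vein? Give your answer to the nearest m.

22 m

Two edge vectors: Well 1→Well 2 = (-368, -555, 0.1), Well 1→Well 3 = (-925, -295, -49.2).
Normal n = (Well 1→Well 2) × (Well 1→Well 3) = (27335.5, -18198.1, -404815).
So ∂z/∂x = −n_x/n_z = 0.06753 and ∂z/∂y = −n_y/n_z = −0.04495.
Intercept c from Well 1: 86.3 − 32.82 + 29.67 = 83.15.
At (627, 31): z_contact = 42.3 − 1.4 + 83.15 = 124.1 m.
Depth below ground = 146 − 124.1 = 22 m.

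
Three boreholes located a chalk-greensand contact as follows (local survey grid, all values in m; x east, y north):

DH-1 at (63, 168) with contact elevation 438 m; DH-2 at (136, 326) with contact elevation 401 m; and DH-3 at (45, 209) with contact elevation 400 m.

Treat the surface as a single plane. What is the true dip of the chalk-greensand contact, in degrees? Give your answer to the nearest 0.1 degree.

44.1°

Two edge vectors: DH-1→DH-2 = (73, 158, -37), DH-1→DH-3 = (-18, 41, -38).
Normal n = (DH-1→DH-2) × (DH-1→DH-3) = (-4487, 3440, 5837).
So ∂z/∂x = −n_x/n_z = 0.76872 and ∂z/∂y = −n_y/n_z = −0.58934.
Gradient magnitude |∇z| = √(a² + b²) = √(0.59093 + 0.34733) = 0.96863.
True dip = arctan(0.96863) = 44.1°, dipping toward NW (azimuth ≈ 307°).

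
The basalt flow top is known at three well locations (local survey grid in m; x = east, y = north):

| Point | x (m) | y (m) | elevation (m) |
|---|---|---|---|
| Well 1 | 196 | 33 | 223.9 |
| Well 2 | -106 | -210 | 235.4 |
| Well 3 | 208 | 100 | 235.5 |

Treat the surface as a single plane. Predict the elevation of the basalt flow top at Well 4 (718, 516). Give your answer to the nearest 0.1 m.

Let the plane be z = a·x + b·y + c.
Well 2−Well 1: −302a − 243b = 11.5;  Well 3−Well 1: 12a + 67b = 11.6.
Solving gives a = −0.20726, b = 0.21026.
Then c = 223.9 − a·196 − b·33 = 257.58.
At (718, 516): z = −148.8 + 108.5 + 257.58 = 217.3 m.

217.3 m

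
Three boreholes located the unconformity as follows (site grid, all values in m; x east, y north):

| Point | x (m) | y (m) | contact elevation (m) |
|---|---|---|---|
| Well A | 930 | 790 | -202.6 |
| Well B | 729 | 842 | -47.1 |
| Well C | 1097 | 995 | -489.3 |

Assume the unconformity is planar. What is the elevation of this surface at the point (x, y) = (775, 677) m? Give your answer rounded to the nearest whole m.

14 m

Let the plane be z = a·x + b·y + c.
Well B−Well A: −201a + 52b = 155.5;  Well C−Well A: 167a + 205b = −286.7.
Solving gives a = −0.93780, b = −0.63457.
Then c = -202.6 − a·930 − b·790 = 1170.87.
At (775, 677): z = −726.8 − 429.6 + 1170.87 = 14.5 m.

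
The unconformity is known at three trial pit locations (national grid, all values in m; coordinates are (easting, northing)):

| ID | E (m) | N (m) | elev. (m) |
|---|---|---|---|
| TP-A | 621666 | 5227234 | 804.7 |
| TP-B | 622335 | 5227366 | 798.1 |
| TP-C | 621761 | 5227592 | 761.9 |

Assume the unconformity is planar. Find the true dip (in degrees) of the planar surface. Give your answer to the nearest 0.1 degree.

7.1°

Two edge vectors: TP-A→TP-B = (669, 132, -6.6), TP-A→TP-C = (95, 358, -42.8).
Normal n = (TP-A→TP-B) × (TP-A→TP-C) = (-3286.8, 28006.2, 226962).
So ∂z/∂E = −n_x/n_z = 0.01448 and ∂z/∂N = −n_y/n_z = −0.12340.
Gradient magnitude |∇z| = √(a² + b²) = √(0.00021 + 0.01523) = 0.12424.
True dip = arctan(0.12424) = 7.1°, dipping toward N (azimuth ≈ 353°).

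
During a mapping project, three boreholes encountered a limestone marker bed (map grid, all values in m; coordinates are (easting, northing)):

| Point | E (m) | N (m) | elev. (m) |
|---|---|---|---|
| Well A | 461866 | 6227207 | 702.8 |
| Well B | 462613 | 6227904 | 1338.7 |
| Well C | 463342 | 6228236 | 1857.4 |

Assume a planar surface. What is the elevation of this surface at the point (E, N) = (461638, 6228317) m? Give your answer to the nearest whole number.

896 m

Let the plane be z = a·E + b·N + c.
Well B−Well A: 747a + 697b = 635.9;  Well C−Well A: 1476a + 1029b = 1154.6.
Solving gives a = 0.57827718, b = 0.29257811.
Then c = 702.8 − a·461866 − b·6227207 = −2088328.23.
At (461638, 6228317): z = 266954.7 + 1822269.2 − 2088328.23 = 895.7 m.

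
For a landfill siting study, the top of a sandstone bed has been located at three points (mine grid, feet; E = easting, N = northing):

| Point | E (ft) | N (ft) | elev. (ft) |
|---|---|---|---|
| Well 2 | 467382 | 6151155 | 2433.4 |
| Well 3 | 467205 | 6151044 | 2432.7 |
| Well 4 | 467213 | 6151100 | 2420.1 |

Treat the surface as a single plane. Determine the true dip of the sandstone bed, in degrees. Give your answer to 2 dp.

Two edge vectors: Well 2→Well 3 = (-177, -111, -0.7), Well 2→Well 4 = (-169, -55, -13.3).
Normal n = (Well 2→Well 3) × (Well 2→Well 4) = (1437.8, -2235.8, -9024).
So ∂z/∂E = −n_x/n_z = 0.15933 and ∂z/∂N = −n_y/n_z = −0.24776.
Gradient magnitude |∇z| = √(a² + b²) = √(0.02539 + 0.06139) = 0.29457.
True dip = arctan(0.29457) = 16.41°, dipping toward NNW (azimuth ≈ 327°).

16.41°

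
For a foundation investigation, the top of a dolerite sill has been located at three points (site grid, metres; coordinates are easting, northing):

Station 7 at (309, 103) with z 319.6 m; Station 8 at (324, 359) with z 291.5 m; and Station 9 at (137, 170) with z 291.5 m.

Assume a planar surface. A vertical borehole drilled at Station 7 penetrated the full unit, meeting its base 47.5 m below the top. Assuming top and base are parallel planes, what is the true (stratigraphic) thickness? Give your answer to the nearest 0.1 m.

46.9 m

Let the plane be z = a·easting + b·northing + c.
Station 8−Station 7: 15a + 256b = −28.1;  Station 9−Station 7: −172a + 67b = −28.1.
Solving gives a = 0.11792, b = −0.11668.
|∇z| = √(a²+b²) = 0.16589, so dip δ = arctan(0.16589) = 9.42°.
True thickness = vertical thickness × cos δ = 47.5 × cos 9.42° = 46.9 m.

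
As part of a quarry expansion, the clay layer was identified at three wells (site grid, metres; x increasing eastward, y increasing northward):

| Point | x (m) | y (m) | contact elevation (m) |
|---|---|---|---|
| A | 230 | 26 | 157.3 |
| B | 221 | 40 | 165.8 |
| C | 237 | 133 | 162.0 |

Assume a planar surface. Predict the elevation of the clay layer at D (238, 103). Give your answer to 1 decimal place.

Let the plane be z = a·x + b·y + c.
B−A: −9a + 14b = 8.5;  C−A: 7a + 107b = 4.7.
Solving gives a = −0.79519, b = 0.09595.
Then c = 157.3 − a·230 − b·26 = 337.70.
At (238, 103): z = −189.3 + 9.9 + 337.70 = 158.3 m.

158.3 m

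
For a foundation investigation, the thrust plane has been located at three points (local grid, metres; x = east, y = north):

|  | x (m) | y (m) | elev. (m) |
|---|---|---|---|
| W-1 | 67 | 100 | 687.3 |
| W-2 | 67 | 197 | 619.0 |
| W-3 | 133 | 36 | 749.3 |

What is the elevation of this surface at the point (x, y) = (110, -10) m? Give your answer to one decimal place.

775.8 m

Let the plane be z = a·x + b·y + c.
W-2−W-1: 0a + 97b = −68.3;  W-3−W-1: 66a − 64b = 62.
Solving gives a = 0.25661, b = −0.70412.
Then c = 687.3 − a·67 − b·100 = 740.52.
At (110, -10): z = 28.2 + 7.0 + 740.52 = 775.8 m.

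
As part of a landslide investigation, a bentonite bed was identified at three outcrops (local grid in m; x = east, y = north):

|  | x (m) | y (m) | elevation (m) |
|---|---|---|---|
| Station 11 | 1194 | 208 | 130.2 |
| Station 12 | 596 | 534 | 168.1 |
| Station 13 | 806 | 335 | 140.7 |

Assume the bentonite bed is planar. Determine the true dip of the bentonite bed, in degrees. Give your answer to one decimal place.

Let the plane be z = a·x + b·y + c.
Station 12−Station 11: −598a + 326b = 37.9;  Station 13−Station 11: −388a + 127b = 10.5.
Solving gives a = 0.02751, b = 0.16672.
Gradient magnitude |∇z| = √(a² + b²) = √(0.00076 + 0.02779) = 0.16897.
True dip = arctan(0.16897) = 9.6°, dipping toward S (azimuth ≈ 189°).

9.6°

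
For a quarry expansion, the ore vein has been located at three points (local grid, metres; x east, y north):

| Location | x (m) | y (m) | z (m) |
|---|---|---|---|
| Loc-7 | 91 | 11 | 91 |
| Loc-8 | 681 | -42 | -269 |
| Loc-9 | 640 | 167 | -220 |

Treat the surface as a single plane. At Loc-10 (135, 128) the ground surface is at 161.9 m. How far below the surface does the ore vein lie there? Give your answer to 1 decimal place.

Two edge vectors: Loc-7→Loc-8 = (590, -53, -360), Loc-7→Loc-9 = (549, 156, -311).
Normal n = (Loc-7→Loc-8) × (Loc-7→Loc-9) = (72643, -14150, 121137).
So ∂z/∂x = −n_x/n_z = −0.59968 and ∂z/∂y = −n_y/n_z = 0.11681.
Intercept c from Loc-7: 91 + 54.57 − 1.28 = 144.29.
At (135, 128): z_contact = −80.96 + 14.95 + 144.29 = 78.28 m.
Depth below ground = 161.9 − 78.28 = 83.6 m.

83.6 m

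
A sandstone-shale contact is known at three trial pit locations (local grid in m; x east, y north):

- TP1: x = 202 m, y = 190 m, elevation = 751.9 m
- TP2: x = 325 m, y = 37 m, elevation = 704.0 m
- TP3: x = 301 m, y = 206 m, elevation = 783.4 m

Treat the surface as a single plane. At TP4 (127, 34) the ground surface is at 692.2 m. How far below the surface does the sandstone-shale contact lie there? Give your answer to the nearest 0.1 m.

Two edge vectors: TP1→TP2 = (123, -153, -47.9), TP1→TP3 = (99, 16, 31.5).
Normal n = (TP1→TP2) × (TP1→TP3) = (-4053.1, -8616.6, 17115).
So ∂z/∂x = −n_x/n_z = 0.23682 and ∂z/∂y = −n_y/n_z = 0.50345.
Intercept c from TP1: 751.9 − 47.84 − 95.66 = 608.41.
At (127, 34): z_contact = 30.08 + 17.12 + 608.41 = 655.60 m.
Depth below ground = 692.2 − 655.60 = 36.6 m.

36.6 m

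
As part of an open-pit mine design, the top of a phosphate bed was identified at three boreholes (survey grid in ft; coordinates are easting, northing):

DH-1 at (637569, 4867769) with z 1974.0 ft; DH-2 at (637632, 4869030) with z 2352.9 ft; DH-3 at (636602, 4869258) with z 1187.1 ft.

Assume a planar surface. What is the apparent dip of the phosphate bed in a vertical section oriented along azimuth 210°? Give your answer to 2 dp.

Let the plane be z = a·easting + b·northing + c.
DH-2−DH-1: 63a + 1261b = 378.9;  DH-3−DH-1: −967a + 1489b = −786.9.
Solving gives a = 1.18525, b = 0.24126.
Unit vector along 210° is (sin 210°, cos 210°) = (-0.5000, -0.8660).
Slope in that direction = a·(-0.5000) + b·(-0.8660) = −0.80156.
Apparent dip = arctan|0.80156| = 38.71° (true dip is 50.4°, so apparent ≤ true as expected).

38.71°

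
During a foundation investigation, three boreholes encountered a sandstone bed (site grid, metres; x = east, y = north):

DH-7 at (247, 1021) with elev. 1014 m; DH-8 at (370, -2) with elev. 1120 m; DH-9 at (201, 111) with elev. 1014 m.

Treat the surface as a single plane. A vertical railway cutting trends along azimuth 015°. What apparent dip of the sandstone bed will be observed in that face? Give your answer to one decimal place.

7.3°

Two edge vectors: DH-7→DH-8 = (123, -1023, 106), DH-7→DH-9 = (-46, -910, 0).
Normal n = (DH-7→DH-8) × (DH-7→DH-9) = (96460, -4876, -158988).
So ∂z/∂x = −n_x/n_z = 0.60671 and ∂z/∂y = −n_y/n_z = −0.03067.
Unit vector along 015° is (sin 15°, cos 15°) = (0.2588, 0.9659).
Slope in that direction = a·(0.2588) + b·(0.9659) = 0.12740.
Apparent dip = arctan|0.12740| = 7.3° (true dip is 31.3°, so apparent ≤ true as expected).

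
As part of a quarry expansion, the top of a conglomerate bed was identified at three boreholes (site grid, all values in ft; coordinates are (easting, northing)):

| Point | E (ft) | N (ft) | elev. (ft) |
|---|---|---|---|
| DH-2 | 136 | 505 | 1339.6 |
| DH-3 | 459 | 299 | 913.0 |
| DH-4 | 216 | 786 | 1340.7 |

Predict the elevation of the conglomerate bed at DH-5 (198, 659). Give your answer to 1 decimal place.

1319.9 ft

Two edge vectors: DH-2→DH-3 = (323, -206, -426.6), DH-2→DH-4 = (80, 281, 1.1).
Normal n = (DH-2→DH-3) × (DH-2→DH-4) = (119648, -34483.3, 107243).
So ∂z/∂E = −n_x/n_z = −1.11567 and ∂z/∂N = −n_y/n_z = 0.32154.
Intercept c from DH-2: 1339.6 + 151.73 − 162.38 = 1328.95.
At (198, 659): z = −220.9 + 211.9 + 1328.95 = 1319.9 ft.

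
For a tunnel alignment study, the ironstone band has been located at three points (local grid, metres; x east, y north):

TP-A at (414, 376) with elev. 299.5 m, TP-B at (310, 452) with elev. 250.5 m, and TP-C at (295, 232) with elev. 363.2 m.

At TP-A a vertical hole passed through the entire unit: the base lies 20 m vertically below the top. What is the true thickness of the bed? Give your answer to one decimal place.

Let the plane be z = a·x + b·y + c.
TP-B−TP-A: −104a + 76b = −49;  TP-C−TP-A: −119a − 144b = 63.7.
Solving gives a = 0.09221, b = −0.51856.
|∇z| = √(a²+b²) = 0.52669, so dip δ = arctan(0.52669) = 27.78°.
True thickness = vertical thickness × cos δ = 20 × cos 27.78° = 17.7 m.

17.7 m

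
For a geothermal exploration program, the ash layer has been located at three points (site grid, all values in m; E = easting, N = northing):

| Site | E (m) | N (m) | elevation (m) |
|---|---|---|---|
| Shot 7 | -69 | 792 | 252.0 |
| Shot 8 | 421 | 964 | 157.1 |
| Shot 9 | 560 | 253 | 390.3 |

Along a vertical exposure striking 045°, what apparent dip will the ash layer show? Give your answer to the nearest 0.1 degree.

16.4°

Let the plane be z = a·E + b·N + c.
Shot 8−Shot 7: 490a + 172b = −94.9;  Shot 9−Shot 7: 629a − 539b = 138.3.
Solving gives a = −0.07350, b = −0.34236.
Unit vector along 045° is (sin 45°, cos 45°) = (0.7071, 0.7071).
Slope in that direction = a·(0.7071) + b·(0.7071) = −0.29406.
Apparent dip = arctan|0.29406| = 16.4° (true dip is 19.3°, so apparent ≤ true as expected).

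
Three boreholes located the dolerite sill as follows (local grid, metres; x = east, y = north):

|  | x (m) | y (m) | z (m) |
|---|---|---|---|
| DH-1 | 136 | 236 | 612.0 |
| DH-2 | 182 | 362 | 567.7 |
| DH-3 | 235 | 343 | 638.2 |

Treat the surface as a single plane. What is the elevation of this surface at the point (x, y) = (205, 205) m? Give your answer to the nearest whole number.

Let the plane be z = a·x + b·y + c.
DH-2−DH-1: 46a + 126b = −44.3;  DH-3−DH-1: 99a + 107b = 26.2.
Solving gives a = 1.06479, b = −0.74032.
Then c = 612 − a·136 − b·236 = 641.90.
At (205, 205): z = 218.3 − 151.8 + 641.90 = 708.4 m.

708 m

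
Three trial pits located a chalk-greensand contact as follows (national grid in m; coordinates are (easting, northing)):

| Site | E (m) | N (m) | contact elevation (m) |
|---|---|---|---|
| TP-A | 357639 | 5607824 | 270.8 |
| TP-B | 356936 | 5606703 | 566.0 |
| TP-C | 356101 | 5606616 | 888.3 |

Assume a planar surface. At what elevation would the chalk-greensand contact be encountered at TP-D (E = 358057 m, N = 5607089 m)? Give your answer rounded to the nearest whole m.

Two edge vectors: TP-A→TP-B = (-703, -1121, 295.2), TP-A→TP-C = (-1538, -1208, 617.5).
Normal n = (TP-A→TP-B) × (TP-A→TP-C) = (-335615.9, -19915.1, -874874).
So ∂z/∂E = −n_x/n_z = −0.38361627 and ∂z/∂N = −n_y/n_z = −0.02276339.
Intercept c from TP-A: 270.8 + 137196.14 + 127653.10 = 265120.04.
At (358057, 5607089): z = −137356.5 − 127636.4 + 265120.04 = 127.2 m.

127 m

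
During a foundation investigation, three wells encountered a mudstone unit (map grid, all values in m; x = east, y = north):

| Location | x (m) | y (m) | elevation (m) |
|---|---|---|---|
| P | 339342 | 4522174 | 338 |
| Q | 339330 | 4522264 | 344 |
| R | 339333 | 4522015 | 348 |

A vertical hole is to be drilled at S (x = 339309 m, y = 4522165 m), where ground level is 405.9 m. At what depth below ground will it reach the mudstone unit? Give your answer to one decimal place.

Two edge vectors: P→Q = (-12, 90, 6), P→R = (-9, -159, 10).
Normal n = (P→Q) × (P→R) = (1854, 66, 2718).
So ∂z/∂x = −n_x/n_z = −0.682119205 and ∂z/∂y = −n_y/n_z = −0.024282561.
Intercept c from P: 338 + 231471.70 + 109809.96 = 341619.66.
At (339309, 4522165): z_contact = −231449.19 − 109809.75 + 341619.66 = 360.73 m.
Depth below ground = 405.9 − 360.73 = 45.2 m.

45.2 m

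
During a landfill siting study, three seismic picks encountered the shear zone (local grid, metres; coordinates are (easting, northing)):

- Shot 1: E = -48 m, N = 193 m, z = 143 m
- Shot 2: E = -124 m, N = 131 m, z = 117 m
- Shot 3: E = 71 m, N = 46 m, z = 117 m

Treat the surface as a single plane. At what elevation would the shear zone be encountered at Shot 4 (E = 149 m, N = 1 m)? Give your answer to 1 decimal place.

114.0 m

Let the plane be z = a·E + b·N + c.
Shot 2−Shot 1: −76a − 62b = −26;  Shot 3−Shot 1: 119a − 147b = −26.
Solving gives a = 0.11914, b = 0.27332.
Then c = 143 − a·-48 − b·193 = 95.97.
At (149, 1): z = 17.8 + 0.3 + 95.97 = 114.0 m.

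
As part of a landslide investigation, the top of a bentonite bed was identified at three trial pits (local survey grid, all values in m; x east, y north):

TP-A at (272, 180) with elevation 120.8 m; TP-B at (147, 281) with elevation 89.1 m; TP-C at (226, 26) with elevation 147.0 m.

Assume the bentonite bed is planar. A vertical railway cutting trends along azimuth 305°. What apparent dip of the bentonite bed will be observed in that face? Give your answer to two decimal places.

10.77°

Let the plane be z = a·x + b·y + c.
TP-B−TP-A: −125a + 101b = −31.7;  TP-C−TP-A: −46a − 154b = 26.2.
Solving gives a = 0.09356, b = −0.19807.
Unit vector along 305° is (sin 305°, cos 305°) = (-0.8192, 0.5736).
Slope in that direction = a·(-0.8192) + b·(0.5736) = −0.19025.
Apparent dip = arctan|0.19025| = 10.77° (true dip is 12.4°, so apparent ≤ true as expected).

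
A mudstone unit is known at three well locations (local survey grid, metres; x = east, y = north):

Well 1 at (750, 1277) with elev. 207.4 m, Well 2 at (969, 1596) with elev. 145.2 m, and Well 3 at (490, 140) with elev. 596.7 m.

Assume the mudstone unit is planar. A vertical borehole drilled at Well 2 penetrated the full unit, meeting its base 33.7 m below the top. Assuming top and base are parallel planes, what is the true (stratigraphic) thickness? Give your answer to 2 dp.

Two edge vectors: Well 1→Well 2 = (219, 319, -62.2), Well 1→Well 3 = (-260, -1137, 389.3).
Normal n = (Well 1→Well 2) × (Well 1→Well 3) = (53465.3, -69084.7, -166063).
So ∂z/∂x = −n_x/n_z = 0.32196 and ∂z/∂y = −n_y/n_z = −0.41602.
|∇z| = √(a²+b²) = 0.52605, so dip δ = arctan(0.52605) = 27.75°.
True thickness = vertical thickness × cos δ = 33.7 × cos 27.75° = 29.83 m.

29.83 m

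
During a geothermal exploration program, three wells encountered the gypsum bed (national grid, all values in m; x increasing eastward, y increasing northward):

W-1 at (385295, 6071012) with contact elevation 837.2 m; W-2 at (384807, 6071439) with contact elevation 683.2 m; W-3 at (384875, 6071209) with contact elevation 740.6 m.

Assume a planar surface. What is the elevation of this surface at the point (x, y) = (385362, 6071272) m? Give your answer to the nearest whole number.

791 m

Two edge vectors: W-1→W-2 = (-488, 427, -154), W-1→W-3 = (-420, 197, -96.6).
Normal n = (W-1→W-2) × (W-1→W-3) = (-10910.2, 17539.2, 83204).
So ∂z/∂x = −n_x/n_z = 0.13112591 and ∂z/∂y = −n_y/n_z = −0.21079756.
Intercept c from W-1: 837.2 − 50522.16 + 1279754.50 = 1230069.55.
At (385362, 6071272): z = 50530.9 − 1279809.3 + 1230069.55 = 791.2 m.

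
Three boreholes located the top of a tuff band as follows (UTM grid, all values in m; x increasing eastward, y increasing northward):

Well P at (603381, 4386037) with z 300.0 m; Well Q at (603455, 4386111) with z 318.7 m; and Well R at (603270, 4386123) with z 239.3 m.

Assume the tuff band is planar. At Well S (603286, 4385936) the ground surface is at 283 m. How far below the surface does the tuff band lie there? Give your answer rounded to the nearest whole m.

Let the plane be z = a·x + b·y + c.
Well Q−Well P: 74a + 74b = 18.7;  Well R−Well P: −111a + 86b = −60.7.
Solving gives a = 0.41843874, b = −0.16573604.
Then c = 300 − a·603381 − b·4386037 = 474746.42.
At (603286, 4385936): z_contact = 252438.2 − 726907.7 + 474746.42 = 277.0 m.
Depth below ground = 283 − 277.0 = 6 m.

6 m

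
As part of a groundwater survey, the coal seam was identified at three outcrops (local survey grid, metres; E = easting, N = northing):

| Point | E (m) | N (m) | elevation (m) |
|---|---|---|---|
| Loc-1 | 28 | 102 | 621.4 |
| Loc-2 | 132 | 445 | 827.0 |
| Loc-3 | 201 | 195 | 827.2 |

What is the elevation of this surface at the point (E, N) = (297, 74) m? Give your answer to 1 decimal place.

892.2 m

Two edge vectors: Loc-1→Loc-2 = (104, 343, 205.6), Loc-1→Loc-3 = (173, 93, 205.8).
Normal n = (Loc-1→Loc-2) × (Loc-1→Loc-3) = (51468.6, 14165.6, -49667).
So ∂z/∂E = −n_x/n_z = 1.03627 and ∂z/∂N = −n_y/n_z = 0.28521.
Intercept c from Loc-1: 621.4 − 29.02 − 29.09 = 563.29.
At (297, 74): z = 307.8 + 21.1 + 563.29 = 892.2 m.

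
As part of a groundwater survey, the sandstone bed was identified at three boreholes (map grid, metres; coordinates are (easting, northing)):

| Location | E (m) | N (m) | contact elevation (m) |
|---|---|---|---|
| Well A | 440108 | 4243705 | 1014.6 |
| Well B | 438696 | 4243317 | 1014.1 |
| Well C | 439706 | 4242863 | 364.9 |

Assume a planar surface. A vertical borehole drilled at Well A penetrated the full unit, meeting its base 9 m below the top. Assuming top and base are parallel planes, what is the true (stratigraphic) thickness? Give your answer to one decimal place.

Two edge vectors: Well A→Well B = (-1412, -388, -0.5), Well A→Well C = (-402, -842, -649.7).
Normal n = (Well A→Well B) × (Well A→Well C) = (251662.6, -917175.4, 1032928).
So ∂z/∂E = −n_x/n_z = −0.24364 and ∂z/∂N = −n_y/n_z = 0.88794.
|∇z| = √(a²+b²) = 0.92076, so dip δ = arctan(0.92076) = 42.64°.
True thickness = vertical thickness × cos δ = 9 × cos 42.64° = 6.6 m.

6.6 m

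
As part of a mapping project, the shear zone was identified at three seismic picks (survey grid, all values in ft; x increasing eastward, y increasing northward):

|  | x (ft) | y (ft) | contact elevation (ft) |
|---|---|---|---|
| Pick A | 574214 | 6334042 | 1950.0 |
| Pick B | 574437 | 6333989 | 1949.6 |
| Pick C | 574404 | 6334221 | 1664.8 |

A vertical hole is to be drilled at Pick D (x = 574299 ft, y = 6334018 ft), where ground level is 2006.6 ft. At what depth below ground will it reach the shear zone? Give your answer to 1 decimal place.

Let the plane be z = a·x + b·y + c.
Pick B−Pick A: 223a − 53b = −0.4;  Pick C−Pick A: 190a + 179b = −285.2.
Solving gives a = −0.303822994, b = −1.270802409.
Then c = 1950 − a·574214 − b·6334042 = 8225725.25.
At (574299, 6334018): z_contact = −174485.24 − 8049285.33 + 8225725.25 = 1954.67 ft.
Depth below ground = 2006.6 − 1954.67 = 51.9 ft.

51.9 ft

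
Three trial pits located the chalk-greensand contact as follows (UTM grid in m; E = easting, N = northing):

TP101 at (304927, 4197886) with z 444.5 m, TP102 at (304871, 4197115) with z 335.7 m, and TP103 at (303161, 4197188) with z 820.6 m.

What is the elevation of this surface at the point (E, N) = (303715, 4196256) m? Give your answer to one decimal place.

517.1 m

Two edge vectors: TP101→TP102 = (-56, -771, -108.8), TP101→TP103 = (-1766, -698, 376.1).
Normal n = (TP101→TP102) × (TP101→TP103) = (-365915.5, 213202.4, -1322498).
So ∂z/∂E = −n_x/n_z = −0.276685107 and ∂z/∂N = −n_y/n_z = 0.161211888.
Intercept c from TP101: 444.5 + 84368.76 − 676749.13 = −591935.87.
At (303715, 4196256): z = −84033.4 + 676486.4 − 591935.87 = 517.1 m.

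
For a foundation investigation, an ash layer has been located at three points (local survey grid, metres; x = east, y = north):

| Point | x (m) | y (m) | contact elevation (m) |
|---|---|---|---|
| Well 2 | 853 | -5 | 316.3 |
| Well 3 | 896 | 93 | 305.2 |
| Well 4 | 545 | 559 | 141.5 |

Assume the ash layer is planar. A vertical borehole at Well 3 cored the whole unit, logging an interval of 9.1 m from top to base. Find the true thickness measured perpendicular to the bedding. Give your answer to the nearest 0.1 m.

Let the plane be z = a·x + b·y + c.
Well 3−Well 2: 43a + 98b = −11.1;  Well 4−Well 2: −308a + 564b = −174.8.
Solving gives a = 0.19968, b = −0.20088.
|∇z| = √(a²+b²) = 0.28324, so dip δ = arctan(0.28324) = 15.81°.
True thickness = vertical thickness × cos δ = 9.1 × cos 15.81° = 8.8 m.

8.8 m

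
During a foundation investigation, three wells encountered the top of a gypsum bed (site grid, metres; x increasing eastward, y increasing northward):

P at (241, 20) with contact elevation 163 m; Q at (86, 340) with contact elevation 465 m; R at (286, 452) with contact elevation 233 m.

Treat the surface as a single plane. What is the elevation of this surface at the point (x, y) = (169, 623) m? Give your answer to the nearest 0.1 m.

439.8 m

Let the plane be z = a·x + b·y + c.
Q−P: −155a + 320b = 302;  R−P: 45a + 432b = 70.
Solving gives a = −1.32822, b = 0.30039.
Then c = 163 − a·241 − b·20 = 477.09.
At (169, 623): z = −224.5 + 187.1 + 477.09 = 439.8 m.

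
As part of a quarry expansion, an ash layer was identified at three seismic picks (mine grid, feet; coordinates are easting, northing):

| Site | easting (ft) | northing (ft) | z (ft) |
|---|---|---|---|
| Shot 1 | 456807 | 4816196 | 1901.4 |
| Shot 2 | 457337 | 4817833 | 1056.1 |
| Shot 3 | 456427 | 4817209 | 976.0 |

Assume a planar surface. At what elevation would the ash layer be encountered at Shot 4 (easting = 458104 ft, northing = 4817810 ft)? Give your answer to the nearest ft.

Two edge vectors: Shot 1→Shot 2 = (530, 1637, -845.3), Shot 1→Shot 3 = (-380, 1013, -925.4).
Normal n = (Shot 1→Shot 2) × (Shot 1→Shot 3) = (-658590.9, 811676, 1158950).
So ∂z/∂easting = −n_x/n_z = 0.56826515 and ∂z/∂northing = −n_y/n_z = −0.70035463.
Intercept c from Shot 1: 1901.4 − 259587.50 + 3373045.17 = 3115359.07.
At (458104, 4817810): z = 260324.5 − 3374175.5 + 3115359.07 = 1508.1 ft.

1508 ft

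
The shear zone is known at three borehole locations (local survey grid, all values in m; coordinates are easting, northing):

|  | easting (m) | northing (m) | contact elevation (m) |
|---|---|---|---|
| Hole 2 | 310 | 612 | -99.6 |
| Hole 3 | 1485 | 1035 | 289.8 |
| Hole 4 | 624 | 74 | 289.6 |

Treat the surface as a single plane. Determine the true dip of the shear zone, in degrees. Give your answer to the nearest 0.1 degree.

33.3°

Let the plane be z = a·easting + b·northing + c.
Hole 3−Hole 2: 1175a + 423b = 389.4;  Hole 4−Hole 2: 314a − 538b = 389.2.
Solving gives a = 0.48908, b = −0.43797.
Gradient magnitude |∇z| = √(a² + b²) = √(0.23919 + 0.19182) = 0.65652.
True dip = arctan(0.65652) = 33.3°, dipping toward NW (azimuth ≈ 312°).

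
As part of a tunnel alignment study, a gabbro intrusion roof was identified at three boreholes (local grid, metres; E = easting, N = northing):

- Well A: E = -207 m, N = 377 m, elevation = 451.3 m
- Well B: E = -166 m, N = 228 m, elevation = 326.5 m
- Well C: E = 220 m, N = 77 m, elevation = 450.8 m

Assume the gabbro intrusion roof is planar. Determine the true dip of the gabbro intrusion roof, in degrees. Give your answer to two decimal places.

Two edge vectors: Well A→Well B = (41, -149, -124.8), Well A→Well C = (427, -300, -0.5).
Normal n = (Well A→Well B) × (Well A→Well C) = (-37365.5, -53269.1, 51323).
So ∂z/∂E = −n_x/n_z = 0.72805 and ∂z/∂N = −n_y/n_z = 1.03792.
Gradient magnitude |∇z| = √(a² + b²) = √(0.53005 + 1.07728) = 1.26780.
True dip = arctan(1.26780) = 51.73°, dipping toward SW (azimuth ≈ 215°).

51.73°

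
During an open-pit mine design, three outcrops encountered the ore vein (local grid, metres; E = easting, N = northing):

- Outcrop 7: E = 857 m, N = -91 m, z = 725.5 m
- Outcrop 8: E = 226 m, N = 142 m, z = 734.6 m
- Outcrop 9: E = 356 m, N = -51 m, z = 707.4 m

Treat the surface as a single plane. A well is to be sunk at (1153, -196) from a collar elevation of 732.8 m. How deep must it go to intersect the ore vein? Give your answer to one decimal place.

Two edge vectors: Outcrop 7→Outcrop 8 = (-631, 233, 9.1), Outcrop 7→Outcrop 9 = (-501, 40, -18.1).
Normal n = (Outcrop 7→Outcrop 8) × (Outcrop 7→Outcrop 9) = (-4581.3, -15980.2, 91493).
So ∂z/∂E = −n_x/n_z = 0.050073 and ∂z/∂N = −n_y/n_z = 0.174660.
Intercept c from Outcrop 7: 725.5 − 42.91 + 15.89 = 698.48.
At (1153, -196): z_contact = 57.73 − 34.23 + 698.48 = 721.98 m.
Depth below ground = 732.8 − 721.98 = 10.8 m.

10.8 m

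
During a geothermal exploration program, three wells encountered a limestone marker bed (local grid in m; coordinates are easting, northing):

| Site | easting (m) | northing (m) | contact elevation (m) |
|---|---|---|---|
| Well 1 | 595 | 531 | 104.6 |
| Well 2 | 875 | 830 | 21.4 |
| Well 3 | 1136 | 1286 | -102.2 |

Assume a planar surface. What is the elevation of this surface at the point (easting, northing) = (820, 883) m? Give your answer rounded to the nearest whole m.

9 m

Two edge vectors: Well 1→Well 2 = (280, 299, -83.2), Well 1→Well 3 = (541, 755, -206.8).
Normal n = (Well 1→Well 2) × (Well 1→Well 3) = (982.8, 12892.8, 49641).
So ∂z/∂easting = −n_x/n_z = −0.01980 and ∂z/∂northing = −n_y/n_z = −0.25972.
Intercept c from Well 1: 104.6 + 11.78 + 137.91 = 254.29.
At (820, 883): z = −16.2 − 229.3 + 254.29 = 8.7 m.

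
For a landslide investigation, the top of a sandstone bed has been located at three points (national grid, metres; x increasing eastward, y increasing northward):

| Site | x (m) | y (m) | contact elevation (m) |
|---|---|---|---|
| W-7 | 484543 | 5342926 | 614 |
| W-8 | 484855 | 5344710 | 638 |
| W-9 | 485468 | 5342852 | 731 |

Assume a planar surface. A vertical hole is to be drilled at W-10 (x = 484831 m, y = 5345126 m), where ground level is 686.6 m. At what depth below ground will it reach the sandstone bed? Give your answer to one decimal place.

Two edge vectors: W-7→W-8 = (312, 1784, 24), W-7→W-9 = (925, -74, 117).
Normal n = (W-7→W-8) × (W-7→W-9) = (210504, -14304, -1673288).
So ∂z/∂x = −n_x/n_z = 0.125802611 and ∂z/∂y = −n_y/n_z = −0.008548439.
Intercept c from W-7: 614 − 60956.77 + 45673.68 = −14669.10.
At (484831, 5345126): z_contact = 60993.01 − 45692.48 − 14669.10 = 631.42 m.
Depth below ground = 686.6 − 631.42 = 55.2 m.

55.2 m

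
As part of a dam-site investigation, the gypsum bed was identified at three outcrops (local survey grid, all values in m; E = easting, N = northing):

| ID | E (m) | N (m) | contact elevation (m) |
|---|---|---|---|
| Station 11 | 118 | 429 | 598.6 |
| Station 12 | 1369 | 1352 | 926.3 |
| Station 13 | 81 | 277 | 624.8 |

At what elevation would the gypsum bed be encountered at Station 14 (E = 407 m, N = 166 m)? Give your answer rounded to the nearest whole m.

811 m

Two edge vectors: Station 11→Station 12 = (1251, 923, 327.7), Station 11→Station 13 = (-37, -152, 26.2).
Normal n = (Station 11→Station 12) × (Station 11→Station 13) = (73993, -44901.1, -156001).
So ∂z/∂E = −n_x/n_z = 0.47431 and ∂z/∂N = −n_y/n_z = −0.28783.
Intercept c from Station 11: 598.6 − 55.97 + 123.48 = 666.11.
At (407, 166): z = 193.0 − 47.8 + 666.11 = 811.4 m.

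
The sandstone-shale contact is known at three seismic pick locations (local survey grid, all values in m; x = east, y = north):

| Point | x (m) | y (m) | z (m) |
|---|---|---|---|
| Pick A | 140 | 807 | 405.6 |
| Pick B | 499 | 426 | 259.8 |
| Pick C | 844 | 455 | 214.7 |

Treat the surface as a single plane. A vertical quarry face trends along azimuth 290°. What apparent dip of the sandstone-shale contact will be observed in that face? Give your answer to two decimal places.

12.63°

Let the plane be z = a·x + b·y + c.
Pick B−Pick A: 359a − 381b = −145.8;  Pick C−Pick A: 704a − 352b = −190.9.
Solving gives a = −0.15094, b = 0.24046.
Unit vector along 290° is (sin 290°, cos 290°) = (-0.9397, 0.3420).
Slope in that direction = a·(-0.9397) + b·(0.3420) = 0.22407.
Apparent dip = arctan|0.22407| = 12.63° (true dip is 15.8°, so apparent ≤ true as expected).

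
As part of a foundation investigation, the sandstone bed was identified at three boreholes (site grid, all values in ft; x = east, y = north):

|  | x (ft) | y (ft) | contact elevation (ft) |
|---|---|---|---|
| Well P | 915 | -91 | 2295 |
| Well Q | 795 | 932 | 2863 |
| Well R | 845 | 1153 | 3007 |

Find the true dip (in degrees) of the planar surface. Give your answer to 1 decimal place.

33.1°

Let the plane be z = a·x + b·y + c.
Well Q−Well P: −120a + 1023b = 568;  Well R−Well P: −70a + 1244b = 712.
Solving gives a = 0.28047, b = 0.58813.
Gradient magnitude |∇z| = √(a² + b²) = √(0.07866 + 0.34590) = 0.65158.
True dip = arctan(0.65158) = 33.1°, dipping toward SSW (azimuth ≈ 205°).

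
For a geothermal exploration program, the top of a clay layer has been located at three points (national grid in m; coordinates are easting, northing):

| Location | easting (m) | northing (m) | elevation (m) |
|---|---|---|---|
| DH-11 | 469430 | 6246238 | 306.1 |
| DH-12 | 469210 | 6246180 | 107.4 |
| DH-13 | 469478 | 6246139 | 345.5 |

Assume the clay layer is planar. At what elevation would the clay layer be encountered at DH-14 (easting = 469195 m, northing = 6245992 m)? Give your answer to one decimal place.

87.3 m

Let the plane be z = a·easting + b·northing + c.
DH-12−DH-11: −220a − 58b = −198.7;  DH-13−DH-11: 48a − 99b = 39.4.
Solving gives a = 0.893848722, b = 0.035401400.
Then c = 306.1 − a·469430 − b·6246238 = −640418.88.
At (469195, 6245992): z = 419389.4 + 221116.9 − 640418.88 = 87.3 m.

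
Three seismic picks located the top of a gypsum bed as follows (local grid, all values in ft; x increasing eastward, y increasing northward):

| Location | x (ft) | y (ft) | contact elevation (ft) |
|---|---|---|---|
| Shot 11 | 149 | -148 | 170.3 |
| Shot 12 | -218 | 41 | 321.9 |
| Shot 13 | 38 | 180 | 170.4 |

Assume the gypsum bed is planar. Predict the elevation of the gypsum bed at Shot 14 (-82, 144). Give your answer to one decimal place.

236.5 ft

Let the plane be z = a·x + b·y + c.
Shot 12−Shot 11: −367a + 189b = 151.6;  Shot 13−Shot 11: −111a + 328b = 0.1.
Solving gives a = −0.50007, b = −0.16893.
Then c = 170.3 − a·149 − b·-148 = 219.81.
At (-82, 144): z = 41.0 − 24.3 + 219.81 = 236.5 ft.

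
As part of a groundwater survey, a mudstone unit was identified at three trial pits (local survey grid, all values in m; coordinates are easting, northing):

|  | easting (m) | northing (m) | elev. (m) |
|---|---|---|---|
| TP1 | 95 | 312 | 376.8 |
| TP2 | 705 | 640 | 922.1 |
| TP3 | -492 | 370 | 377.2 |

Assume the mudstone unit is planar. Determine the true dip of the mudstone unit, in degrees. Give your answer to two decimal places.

54.70°

Two edge vectors: TP1→TP2 = (610, 328, 545.3), TP1→TP3 = (-587, 58, 0.4).
Normal n = (TP1→TP2) × (TP1→TP3) = (-31496.2, -320335.1, 227916).
So ∂z/∂easting = −n_x/n_z = 0.13819 and ∂z/∂northing = −n_y/n_z = 1.40550.
Gradient magnitude |∇z| = √(a² + b²) = √(0.01910 + 1.97542) = 1.41227.
True dip = arctan(1.41227) = 54.70°, dipping toward S (azimuth ≈ 186°).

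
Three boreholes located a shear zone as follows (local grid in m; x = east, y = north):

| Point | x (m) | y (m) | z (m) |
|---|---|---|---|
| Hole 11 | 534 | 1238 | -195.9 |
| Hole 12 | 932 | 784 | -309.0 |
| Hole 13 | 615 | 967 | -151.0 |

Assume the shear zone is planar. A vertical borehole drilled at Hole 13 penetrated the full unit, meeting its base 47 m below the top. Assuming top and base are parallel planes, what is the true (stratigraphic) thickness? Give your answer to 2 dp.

Let the plane be z = a·x + b·y + c.
Hole 12−Hole 11: 398a − 454b = −113.1;  Hole 13−Hole 11: 81a − 271b = 44.9.
Solving gives a = −0.71795, b = −0.38027.
|∇z| = √(a²+b²) = 0.81244, so dip δ = arctan(0.81244) = 39.09°.
True thickness = vertical thickness × cos δ = 47 × cos 39.09° = 36.48 m.

36.48 m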